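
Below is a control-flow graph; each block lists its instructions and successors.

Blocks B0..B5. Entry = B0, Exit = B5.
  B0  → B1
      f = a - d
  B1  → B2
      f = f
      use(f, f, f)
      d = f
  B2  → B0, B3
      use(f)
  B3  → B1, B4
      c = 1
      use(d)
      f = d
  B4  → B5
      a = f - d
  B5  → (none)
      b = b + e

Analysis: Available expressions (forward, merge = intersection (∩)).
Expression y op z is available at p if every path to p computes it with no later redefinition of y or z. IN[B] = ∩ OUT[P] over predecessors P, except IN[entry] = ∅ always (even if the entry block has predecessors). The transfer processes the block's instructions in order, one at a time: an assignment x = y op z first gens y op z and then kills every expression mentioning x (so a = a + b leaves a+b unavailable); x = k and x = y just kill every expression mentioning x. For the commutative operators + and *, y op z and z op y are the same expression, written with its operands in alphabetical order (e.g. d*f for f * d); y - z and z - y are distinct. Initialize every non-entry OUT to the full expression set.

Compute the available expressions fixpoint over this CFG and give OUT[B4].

Converged values:
  B0:  IN={}  OUT={a-d}
  B1:  IN={}  OUT={}
  B2:  IN={}  OUT={}
  B3:  IN={}  OUT={}
  B4:  IN={}  OUT={f-d}
  B5:  IN={f-d}  OUT={f-d}

Merge at B4: IN[B4] = OUT[B3] = {}
Applying B4's transfer function to that IN value gives OUT[B4] (row B4 above).

Answer: {f-d}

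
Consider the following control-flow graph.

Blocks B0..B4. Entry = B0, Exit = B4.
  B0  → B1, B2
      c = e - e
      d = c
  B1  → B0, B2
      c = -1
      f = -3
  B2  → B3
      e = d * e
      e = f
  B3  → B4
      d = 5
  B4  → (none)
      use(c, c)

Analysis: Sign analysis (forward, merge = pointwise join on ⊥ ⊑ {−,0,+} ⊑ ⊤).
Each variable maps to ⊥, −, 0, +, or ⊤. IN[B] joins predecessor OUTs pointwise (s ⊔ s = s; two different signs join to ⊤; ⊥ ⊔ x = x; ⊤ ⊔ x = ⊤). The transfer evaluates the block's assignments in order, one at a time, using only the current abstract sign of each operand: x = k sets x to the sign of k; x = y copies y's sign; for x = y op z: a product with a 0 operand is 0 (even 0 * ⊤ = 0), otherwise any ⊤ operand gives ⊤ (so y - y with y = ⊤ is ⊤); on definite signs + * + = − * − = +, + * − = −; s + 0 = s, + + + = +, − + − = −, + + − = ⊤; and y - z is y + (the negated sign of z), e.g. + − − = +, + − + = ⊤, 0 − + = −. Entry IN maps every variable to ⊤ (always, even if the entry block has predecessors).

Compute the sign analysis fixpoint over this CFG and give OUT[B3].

Answer: {a: ⊤, b: ⊤, c: ⊤, d: +, e: ⊤, f: ⊤}

Working:
Per-block solution:
  B0:   IN=(all ⊤)   OUT=(all ⊤)
  B1:   IN=(all ⊤)   OUT={c:-, f:-; rest ⊤}
  B2:   IN=(all ⊤)   OUT=(all ⊤)
  B3:   IN=(all ⊤)   OUT={d:+; rest ⊤}
  B4:   IN={d:+; rest ⊤}   OUT={d:+; rest ⊤}

Merge at B3: IN[B3] = OUT[B2] = {a: ⊤, b: ⊤, c: ⊤, d: ⊤, e: ⊤, f: ⊤}
Applying B3's transfer function to that IN value gives OUT[B3] (row B3 above).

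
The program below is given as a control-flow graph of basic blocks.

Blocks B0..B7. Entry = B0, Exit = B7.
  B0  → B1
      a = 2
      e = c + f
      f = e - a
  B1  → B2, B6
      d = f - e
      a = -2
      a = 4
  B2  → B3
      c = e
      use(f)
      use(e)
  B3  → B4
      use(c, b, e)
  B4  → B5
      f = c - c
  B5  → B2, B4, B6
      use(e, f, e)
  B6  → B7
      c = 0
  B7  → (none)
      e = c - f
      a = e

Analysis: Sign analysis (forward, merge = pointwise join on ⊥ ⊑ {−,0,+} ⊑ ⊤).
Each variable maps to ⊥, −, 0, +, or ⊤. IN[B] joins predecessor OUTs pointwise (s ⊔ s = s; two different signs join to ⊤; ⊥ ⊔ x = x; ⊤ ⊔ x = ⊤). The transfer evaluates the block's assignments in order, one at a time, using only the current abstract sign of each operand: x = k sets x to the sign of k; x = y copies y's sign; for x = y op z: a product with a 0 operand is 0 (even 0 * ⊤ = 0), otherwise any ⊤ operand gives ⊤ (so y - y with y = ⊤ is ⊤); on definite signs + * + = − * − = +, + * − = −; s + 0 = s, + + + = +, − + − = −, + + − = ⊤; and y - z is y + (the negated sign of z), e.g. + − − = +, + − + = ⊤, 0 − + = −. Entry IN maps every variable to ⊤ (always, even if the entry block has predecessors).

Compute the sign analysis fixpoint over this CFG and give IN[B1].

Answer: {a: +, b: ⊤, c: ⊤, d: ⊤, e: ⊤, f: ⊤}

Derivation:
Fixpoint table:
  B0:  IN=(all ⊤)  OUT={a:+; rest ⊤}
  B1:  IN={a:+; rest ⊤}  OUT={a:+; rest ⊤}
  B2:  IN={a:+; rest ⊤}  OUT={a:+; rest ⊤}
  B3:  IN={a:+; rest ⊤}  OUT={a:+; rest ⊤}
  B4:  IN={a:+; rest ⊤}  OUT={a:+; rest ⊤}
  B5:  IN={a:+; rest ⊤}  OUT={a:+; rest ⊤}
  B6:  IN={a:+; rest ⊤}  OUT={a:+, c:0; rest ⊤}
  B7:  IN={a:+, c:0; rest ⊤}  OUT={c:0; rest ⊤}

Merge at B1: IN[B1] = OUT[B0] = {a: +, b: ⊤, c: ⊤, d: ⊤, e: ⊤, f: ⊤}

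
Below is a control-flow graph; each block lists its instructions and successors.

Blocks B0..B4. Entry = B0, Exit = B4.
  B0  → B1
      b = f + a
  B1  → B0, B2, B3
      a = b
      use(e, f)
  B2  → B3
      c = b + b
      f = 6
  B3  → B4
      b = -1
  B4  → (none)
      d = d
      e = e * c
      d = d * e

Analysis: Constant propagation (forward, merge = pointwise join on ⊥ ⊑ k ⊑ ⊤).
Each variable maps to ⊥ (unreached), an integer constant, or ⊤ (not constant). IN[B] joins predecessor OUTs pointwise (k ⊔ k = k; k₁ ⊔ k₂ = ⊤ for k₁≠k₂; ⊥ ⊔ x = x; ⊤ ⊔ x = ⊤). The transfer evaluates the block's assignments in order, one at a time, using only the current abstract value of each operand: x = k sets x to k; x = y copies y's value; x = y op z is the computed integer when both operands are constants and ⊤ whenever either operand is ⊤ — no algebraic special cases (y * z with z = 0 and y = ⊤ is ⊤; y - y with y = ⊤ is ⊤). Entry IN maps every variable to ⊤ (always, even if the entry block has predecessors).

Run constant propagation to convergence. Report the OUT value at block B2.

Converged values:
  B0: | IN=(all ⊤) | OUT=(all ⊤)
  B1: | IN=(all ⊤) | OUT=(all ⊤)
  B2: | IN=(all ⊤) | OUT={f:6; rest ⊤}
  B3: | IN=(all ⊤) | OUT={b:-1; rest ⊤}
  B4: | IN={b:-1; rest ⊤} | OUT={b:-1; rest ⊤}

Merge at B2: IN[B2] = OUT[B1] = {a: ⊤, b: ⊤, c: ⊤, d: ⊤, e: ⊤, f: ⊤}
Applying B2's transfer function to that IN value gives OUT[B2] (row B2 above).

Answer: {a: ⊤, b: ⊤, c: ⊤, d: ⊤, e: ⊤, f: 6}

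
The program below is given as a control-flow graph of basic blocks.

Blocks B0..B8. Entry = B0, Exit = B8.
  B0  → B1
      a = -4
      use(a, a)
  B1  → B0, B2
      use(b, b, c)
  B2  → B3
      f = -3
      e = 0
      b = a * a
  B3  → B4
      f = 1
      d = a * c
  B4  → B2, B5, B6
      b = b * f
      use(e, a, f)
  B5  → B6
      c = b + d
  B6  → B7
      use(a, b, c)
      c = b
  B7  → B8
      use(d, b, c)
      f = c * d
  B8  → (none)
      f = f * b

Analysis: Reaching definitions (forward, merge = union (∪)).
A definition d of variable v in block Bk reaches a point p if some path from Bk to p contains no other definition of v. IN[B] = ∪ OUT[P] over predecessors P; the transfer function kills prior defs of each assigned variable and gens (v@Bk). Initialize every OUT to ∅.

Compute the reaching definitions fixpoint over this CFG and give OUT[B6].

Converged values:
  B0: | IN={a@B0} | OUT={a@B0}
  B1: | IN={a@B0} | OUT={a@B0}
  B2: | IN={a@B0, b@B4, d@B3, e@B2, f@B3} | OUT={a@B0, b@B2, d@B3, e@B2, f@B2}
  B3: | IN={a@B0, b@B2, d@B3, e@B2, f@B2} | OUT={a@B0, b@B2, d@B3, e@B2, f@B3}
  B4: | IN={a@B0, b@B2, d@B3, e@B2, f@B3} | OUT={a@B0, b@B4, d@B3, e@B2, f@B3}
  B5: | IN={a@B0, b@B4, d@B3, e@B2, f@B3} | OUT={a@B0, b@B4, c@B5, d@B3, e@B2, f@B3}
  B6: | IN={a@B0, b@B4, c@B5, d@B3, e@B2, f@B3} | OUT={a@B0, b@B4, c@B6, d@B3, e@B2, f@B3}
  B7: | IN={a@B0, b@B4, c@B6, d@B3, e@B2, f@B3} | OUT={a@B0, b@B4, c@B6, d@B3, e@B2, f@B7}
  B8: | IN={a@B0, b@B4, c@B6, d@B3, e@B2, f@B7} | OUT={a@B0, b@B4, c@B6, d@B3, e@B2, f@B8}

Merge at B6: IN[B6] = OUT[B4] ⊔ OUT[B5] = {a@B0, b@B4, c@B5, d@B3, e@B2, f@B3}
Applying B6's transfer function to that IN value gives OUT[B6] (row B6 above).

Answer: {a@B0, b@B4, c@B6, d@B3, e@B2, f@B3}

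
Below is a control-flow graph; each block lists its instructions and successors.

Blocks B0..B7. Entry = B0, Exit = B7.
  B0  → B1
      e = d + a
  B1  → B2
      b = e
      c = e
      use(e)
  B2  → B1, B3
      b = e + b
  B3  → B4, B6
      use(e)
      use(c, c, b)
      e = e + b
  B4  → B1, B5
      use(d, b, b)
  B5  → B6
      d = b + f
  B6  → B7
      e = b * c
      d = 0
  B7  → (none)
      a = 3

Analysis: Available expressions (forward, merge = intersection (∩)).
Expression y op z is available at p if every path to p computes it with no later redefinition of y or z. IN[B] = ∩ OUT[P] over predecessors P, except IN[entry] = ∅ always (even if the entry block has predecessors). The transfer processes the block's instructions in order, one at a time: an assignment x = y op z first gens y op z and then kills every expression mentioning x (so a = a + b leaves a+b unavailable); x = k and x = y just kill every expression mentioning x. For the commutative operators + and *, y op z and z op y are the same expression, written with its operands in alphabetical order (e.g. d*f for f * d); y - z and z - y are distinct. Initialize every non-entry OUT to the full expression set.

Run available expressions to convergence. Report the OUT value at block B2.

Answer: {a+d}

Working:
Per-block solution:
  B0:   IN={}   OUT={a+d}
  B1:   IN={a+d}   OUT={a+d}
  B2:   IN={a+d}   OUT={a+d}
  B3:   IN={a+d}   OUT={a+d}
  B4:   IN={a+d}   OUT={a+d}
  B5:   IN={a+d}   OUT={b+f}
  B6:   IN={}   OUT={b*c}
  B7:   IN={b*c}   OUT={b*c}

Merge at B2: IN[B2] = OUT[B1] = {a+d}
Applying B2's transfer function to that IN value gives OUT[B2] (row B2 above).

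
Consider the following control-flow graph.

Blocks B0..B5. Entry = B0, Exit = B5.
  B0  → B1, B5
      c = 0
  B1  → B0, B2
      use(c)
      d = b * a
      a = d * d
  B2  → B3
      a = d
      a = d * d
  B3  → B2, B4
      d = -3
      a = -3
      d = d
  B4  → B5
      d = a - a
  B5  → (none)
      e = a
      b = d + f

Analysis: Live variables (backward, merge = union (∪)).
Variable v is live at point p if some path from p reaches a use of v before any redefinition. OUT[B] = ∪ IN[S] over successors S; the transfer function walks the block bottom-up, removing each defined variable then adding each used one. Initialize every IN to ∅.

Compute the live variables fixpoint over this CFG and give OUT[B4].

Per-block solution:
  B0: | IN={a, b, d, f} | OUT={a, b, c, d, f}
  B1: | IN={a, b, c, f} | OUT={a, b, d, f}
  B2: | IN={d, f} | OUT={f}
  B3: | IN={f} | OUT={a, d, f}
  B4: | IN={a, f} | OUT={a, d, f}
  B5: | IN={a, d, f} | OUT={}

Merge at B4: OUT[B4] = IN[B5] = {a, d, f}

Answer: {a, d, f}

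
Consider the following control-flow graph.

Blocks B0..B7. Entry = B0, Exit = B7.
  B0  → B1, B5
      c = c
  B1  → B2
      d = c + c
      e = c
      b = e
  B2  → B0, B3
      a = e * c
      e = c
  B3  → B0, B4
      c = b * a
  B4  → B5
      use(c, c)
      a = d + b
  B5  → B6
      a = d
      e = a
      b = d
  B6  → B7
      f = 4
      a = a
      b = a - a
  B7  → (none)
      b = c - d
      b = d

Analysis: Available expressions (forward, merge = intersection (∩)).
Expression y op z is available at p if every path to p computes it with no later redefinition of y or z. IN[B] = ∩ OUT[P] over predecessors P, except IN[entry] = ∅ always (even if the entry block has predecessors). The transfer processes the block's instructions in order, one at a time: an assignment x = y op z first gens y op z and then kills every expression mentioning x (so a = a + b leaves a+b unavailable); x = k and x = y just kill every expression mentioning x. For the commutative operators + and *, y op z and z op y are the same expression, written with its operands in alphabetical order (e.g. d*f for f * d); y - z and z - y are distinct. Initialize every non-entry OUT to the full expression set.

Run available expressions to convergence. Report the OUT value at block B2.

Converged values:
  B0:  IN={}  OUT={}
  B1:  IN={}  OUT={c+c}
  B2:  IN={c+c}  OUT={c+c}
  B3:  IN={c+c}  OUT={a*b}
  B4:  IN={a*b}  OUT={b+d}
  B5:  IN={}  OUT={}
  B6:  IN={}  OUT={a-a}
  B7:  IN={a-a}  OUT={a-a, c-d}

Merge at B2: IN[B2] = OUT[B1] = {c+c}
Applying B2's transfer function to that IN value gives OUT[B2] (row B2 above).

Answer: {c+c}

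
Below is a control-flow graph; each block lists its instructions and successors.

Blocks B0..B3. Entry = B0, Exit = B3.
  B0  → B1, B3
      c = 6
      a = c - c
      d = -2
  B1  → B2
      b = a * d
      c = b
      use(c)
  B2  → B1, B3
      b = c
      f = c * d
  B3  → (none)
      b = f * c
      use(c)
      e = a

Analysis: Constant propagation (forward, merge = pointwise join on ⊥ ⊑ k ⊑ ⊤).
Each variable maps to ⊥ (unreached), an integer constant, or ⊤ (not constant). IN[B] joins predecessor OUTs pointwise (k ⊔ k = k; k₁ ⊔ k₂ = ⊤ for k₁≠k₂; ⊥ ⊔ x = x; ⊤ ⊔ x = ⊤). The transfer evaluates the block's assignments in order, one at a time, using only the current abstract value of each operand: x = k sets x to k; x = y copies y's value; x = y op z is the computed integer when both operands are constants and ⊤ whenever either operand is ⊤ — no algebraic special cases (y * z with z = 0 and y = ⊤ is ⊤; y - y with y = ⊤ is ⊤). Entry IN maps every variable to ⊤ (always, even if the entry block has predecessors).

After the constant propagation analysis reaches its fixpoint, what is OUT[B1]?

Fixpoint table:
  B0: | IN=(all ⊤) | OUT={a:0, c:6, d:-2; rest ⊤}
  B1: | IN={a:0, d:-2; rest ⊤} | OUT={a:0, b:0, c:0, d:-2; rest ⊤}
  B2: | IN={a:0, b:0, c:0, d:-2; rest ⊤} | OUT={a:0, b:0, c:0, d:-2, f:0; rest ⊤}
  B3: | IN={a:0, d:-2; rest ⊤} | OUT={a:0, d:-2, e:0; rest ⊤}

Merge at B1: IN[B1] = OUT[B0] ⊔ OUT[B2] = {a: 0, b: ⊤, c: ⊤, d: -2, e: ⊤, f: ⊤}
Applying B1's transfer function to that IN value gives OUT[B1] (row B1 above).

Answer: {a: 0, b: 0, c: 0, d: -2, e: ⊤, f: ⊤}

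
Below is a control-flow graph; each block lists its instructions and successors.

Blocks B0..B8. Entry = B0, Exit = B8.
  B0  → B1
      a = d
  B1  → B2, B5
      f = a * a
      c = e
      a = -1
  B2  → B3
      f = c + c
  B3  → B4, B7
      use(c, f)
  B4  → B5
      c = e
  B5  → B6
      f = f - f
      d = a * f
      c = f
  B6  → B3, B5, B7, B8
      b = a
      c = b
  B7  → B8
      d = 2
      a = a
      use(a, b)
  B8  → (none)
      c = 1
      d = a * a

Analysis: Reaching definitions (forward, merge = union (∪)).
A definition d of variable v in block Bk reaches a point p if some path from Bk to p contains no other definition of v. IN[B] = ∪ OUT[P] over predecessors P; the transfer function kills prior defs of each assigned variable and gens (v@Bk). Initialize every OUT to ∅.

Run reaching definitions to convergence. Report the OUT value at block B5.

Answer: {a@B1, b@B6, c@B5, d@B5, f@B5}

Working:
Per-block solution:
  B0:   IN={}   OUT={a@B0}
  B1:   IN={a@B0}   OUT={a@B1, c@B1, f@B1}
  B2:   IN={a@B1, c@B1, f@B1}   OUT={a@B1, c@B1, f@B2}
  B3:   IN={a@B1, b@B6, c@B1, c@B6, d@B5, f@B2, f@B5}   OUT={a@B1, b@B6, c@B1, c@B6, d@B5, f@B2, f@B5}
  B4:   IN={a@B1, b@B6, c@B1, c@B6, d@B5, f@B2, f@B5}   OUT={a@B1, b@B6, c@B4, d@B5, f@B2, f@B5}
  B5:   IN={a@B1, b@B6, c@B1, c@B4, c@B6, d@B5, f@B1, f@B2, f@B5}   OUT={a@B1, b@B6, c@B5, d@B5, f@B5}
  B6:   IN={a@B1, b@B6, c@B5, d@B5, f@B5}   OUT={a@B1, b@B6, c@B6, d@B5, f@B5}
  B7:   IN={a@B1, b@B6, c@B1, c@B6, d@B5, f@B2, f@B5}   OUT={a@B7, b@B6, c@B1, c@B6, d@B7, f@B2, f@B5}
  B8:   IN={a@B1, a@B7, b@B6, c@B1, c@B6, d@B5, d@B7, f@B2, f@B5}   OUT={a@B1, a@B7, b@B6, c@B8, d@B8, f@B2, f@B5}

Merge at B5: IN[B5] = OUT[B1] ⊔ OUT[B4] ⊔ OUT[B6] = {a@B1, b@B6, c@B1, c@B4, c@B6, d@B5, f@B1, f@B2, f@B5}
Applying B5's transfer function to that IN value gives OUT[B5] (row B5 above).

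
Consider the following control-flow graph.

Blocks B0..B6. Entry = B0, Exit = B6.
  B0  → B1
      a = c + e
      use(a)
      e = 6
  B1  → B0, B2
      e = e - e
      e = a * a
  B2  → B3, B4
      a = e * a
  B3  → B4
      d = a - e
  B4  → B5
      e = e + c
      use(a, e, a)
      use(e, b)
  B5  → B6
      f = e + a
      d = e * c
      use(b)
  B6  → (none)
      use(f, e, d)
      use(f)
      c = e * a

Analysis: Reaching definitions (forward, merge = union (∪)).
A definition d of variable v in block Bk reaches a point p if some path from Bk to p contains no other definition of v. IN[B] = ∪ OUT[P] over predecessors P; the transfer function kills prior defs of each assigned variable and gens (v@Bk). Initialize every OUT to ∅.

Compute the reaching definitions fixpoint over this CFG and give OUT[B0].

Per-block solution:
  B0:  IN={a@B0, e@B1}  OUT={a@B0, e@B0}
  B1:  IN={a@B0, e@B0}  OUT={a@B0, e@B1}
  B2:  IN={a@B0, e@B1}  OUT={a@B2, e@B1}
  B3:  IN={a@B2, e@B1}  OUT={a@B2, d@B3, e@B1}
  B4:  IN={a@B2, d@B3, e@B1}  OUT={a@B2, d@B3, e@B4}
  B5:  IN={a@B2, d@B3, e@B4}  OUT={a@B2, d@B5, e@B4, f@B5}
  B6:  IN={a@B2, d@B5, e@B4, f@B5}  OUT={a@B2, c@B6, d@B5, e@B4, f@B5}

Merge at B0 (entry node, so the boundary value {} is joined with the incoming edge(s)): IN[B0] = {} ⊔ OUT[B1] = {a@B0, e@B1}
Applying B0's transfer function to that IN value gives OUT[B0] (row B0 above).

Answer: {a@B0, e@B0}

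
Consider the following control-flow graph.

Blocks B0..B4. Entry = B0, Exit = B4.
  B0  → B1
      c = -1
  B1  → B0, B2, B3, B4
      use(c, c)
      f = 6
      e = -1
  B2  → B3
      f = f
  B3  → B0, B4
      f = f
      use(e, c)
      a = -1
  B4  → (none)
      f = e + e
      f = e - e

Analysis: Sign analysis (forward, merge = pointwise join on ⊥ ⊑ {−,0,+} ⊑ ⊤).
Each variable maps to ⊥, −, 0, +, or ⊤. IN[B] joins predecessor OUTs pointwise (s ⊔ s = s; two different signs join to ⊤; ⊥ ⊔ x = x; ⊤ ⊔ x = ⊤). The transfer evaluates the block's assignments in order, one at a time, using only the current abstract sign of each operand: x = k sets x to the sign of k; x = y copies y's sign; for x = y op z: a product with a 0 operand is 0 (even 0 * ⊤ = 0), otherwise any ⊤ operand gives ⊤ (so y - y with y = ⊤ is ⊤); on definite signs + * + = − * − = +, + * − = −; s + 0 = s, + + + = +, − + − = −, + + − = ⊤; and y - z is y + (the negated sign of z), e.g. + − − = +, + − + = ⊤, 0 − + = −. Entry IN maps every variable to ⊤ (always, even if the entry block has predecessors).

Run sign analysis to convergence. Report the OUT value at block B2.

Answer: {a: ⊤, b: ⊤, c: -, d: ⊤, e: -, f: +}

Trace:
Per-block solution:
  B0:  IN=(all ⊤)  OUT={c:-; rest ⊤}
  B1:  IN={c:-; rest ⊤}  OUT={c:-, e:-, f:+; rest ⊤}
  B2:  IN={c:-, e:-, f:+; rest ⊤}  OUT={c:-, e:-, f:+; rest ⊤}
  B3:  IN={c:-, e:-, f:+; rest ⊤}  OUT={a:-, c:-, e:-, f:+; rest ⊤}
  B4:  IN={c:-, e:-, f:+; rest ⊤}  OUT={c:-, e:-; rest ⊤}

Merge at B2: IN[B2] = OUT[B1] = {a: ⊤, b: ⊤, c: -, d: ⊤, e: -, f: +}
Applying B2's transfer function to that IN value gives OUT[B2] (row B2 above).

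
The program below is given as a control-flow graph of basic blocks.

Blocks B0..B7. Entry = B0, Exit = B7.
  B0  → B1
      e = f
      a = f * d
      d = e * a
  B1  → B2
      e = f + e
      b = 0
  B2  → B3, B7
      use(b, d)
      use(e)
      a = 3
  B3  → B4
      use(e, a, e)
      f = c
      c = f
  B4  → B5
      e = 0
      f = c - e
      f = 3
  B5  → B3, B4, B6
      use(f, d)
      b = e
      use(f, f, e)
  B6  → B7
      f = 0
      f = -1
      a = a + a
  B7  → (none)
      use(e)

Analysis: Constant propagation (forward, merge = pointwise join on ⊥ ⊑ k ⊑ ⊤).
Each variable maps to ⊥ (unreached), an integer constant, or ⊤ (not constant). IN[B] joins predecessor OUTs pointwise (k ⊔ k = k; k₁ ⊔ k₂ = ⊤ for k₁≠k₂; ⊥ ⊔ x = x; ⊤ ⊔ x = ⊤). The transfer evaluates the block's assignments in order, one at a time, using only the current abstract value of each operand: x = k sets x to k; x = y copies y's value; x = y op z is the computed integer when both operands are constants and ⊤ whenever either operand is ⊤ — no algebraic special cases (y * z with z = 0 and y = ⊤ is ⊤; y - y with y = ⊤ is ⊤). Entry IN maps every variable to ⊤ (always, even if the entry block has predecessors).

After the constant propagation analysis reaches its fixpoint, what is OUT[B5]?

Fixpoint table:
  B0:  IN=(all ⊤)  OUT=(all ⊤)
  B1:  IN=(all ⊤)  OUT={b:0; rest ⊤}
  B2:  IN={b:0; rest ⊤}  OUT={a:3, b:0; rest ⊤}
  B3:  IN={a:3, b:0; rest ⊤}  OUT={a:3, b:0; rest ⊤}
  B4:  IN={a:3, b:0; rest ⊤}  OUT={a:3, b:0, e:0, f:3; rest ⊤}
  B5:  IN={a:3, b:0, e:0, f:3; rest ⊤}  OUT={a:3, b:0, e:0, f:3; rest ⊤}
  B6:  IN={a:3, b:0, e:0, f:3; rest ⊤}  OUT={a:6, b:0, e:0, f:-1; rest ⊤}
  B7:  IN={b:0; rest ⊤}  OUT={b:0; rest ⊤}

Merge at B5: IN[B5] = OUT[B4] = {a: 3, b: 0, c: ⊤, d: ⊤, e: 0, f: 3}
Applying B5's transfer function to that IN value gives OUT[B5] (row B5 above).

Answer: {a: 3, b: 0, c: ⊤, d: ⊤, e: 0, f: 3}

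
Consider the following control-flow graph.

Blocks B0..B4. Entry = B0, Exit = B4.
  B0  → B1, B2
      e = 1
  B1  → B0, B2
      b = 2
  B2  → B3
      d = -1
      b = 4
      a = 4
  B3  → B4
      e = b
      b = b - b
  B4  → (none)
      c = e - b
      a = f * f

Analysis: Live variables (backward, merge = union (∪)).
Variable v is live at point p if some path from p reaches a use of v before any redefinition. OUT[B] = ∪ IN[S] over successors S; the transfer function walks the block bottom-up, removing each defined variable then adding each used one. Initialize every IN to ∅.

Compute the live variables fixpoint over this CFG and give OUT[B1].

Per-block solution:
  B0: | IN={f} | OUT={f}
  B1: | IN={f} | OUT={f}
  B2: | IN={f} | OUT={b, f}
  B3: | IN={b, f} | OUT={b, e, f}
  B4: | IN={b, e, f} | OUT={}

Merge at B1: OUT[B1] = IN[B0] ⊔ IN[B2] = {f}

Answer: {f}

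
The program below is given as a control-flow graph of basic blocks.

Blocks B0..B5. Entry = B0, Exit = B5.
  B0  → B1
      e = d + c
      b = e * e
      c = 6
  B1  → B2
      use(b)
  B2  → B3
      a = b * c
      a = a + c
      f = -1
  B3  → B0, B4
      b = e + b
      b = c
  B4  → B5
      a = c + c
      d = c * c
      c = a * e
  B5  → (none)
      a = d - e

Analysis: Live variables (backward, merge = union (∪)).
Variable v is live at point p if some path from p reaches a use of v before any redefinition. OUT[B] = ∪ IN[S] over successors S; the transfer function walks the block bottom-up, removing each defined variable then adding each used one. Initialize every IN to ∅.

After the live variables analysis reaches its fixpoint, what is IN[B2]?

Fixpoint table:
  B0:   IN={c, d}   OUT={b, c, d, e}
  B1:   IN={b, c, d, e}   OUT={b, c, d, e}
  B2:   IN={b, c, d, e}   OUT={b, c, d, e}
  B3:   IN={b, c, d, e}   OUT={c, d, e}
  B4:   IN={c, e}   OUT={d, e}
  B5:   IN={d, e}   OUT={}

Merge at B2: OUT[B2] = IN[B3] = {b, c, d, e}
Applying B2's transfer function to that OUT value gives IN[B2] (row B2 above).

Answer: {b, c, d, e}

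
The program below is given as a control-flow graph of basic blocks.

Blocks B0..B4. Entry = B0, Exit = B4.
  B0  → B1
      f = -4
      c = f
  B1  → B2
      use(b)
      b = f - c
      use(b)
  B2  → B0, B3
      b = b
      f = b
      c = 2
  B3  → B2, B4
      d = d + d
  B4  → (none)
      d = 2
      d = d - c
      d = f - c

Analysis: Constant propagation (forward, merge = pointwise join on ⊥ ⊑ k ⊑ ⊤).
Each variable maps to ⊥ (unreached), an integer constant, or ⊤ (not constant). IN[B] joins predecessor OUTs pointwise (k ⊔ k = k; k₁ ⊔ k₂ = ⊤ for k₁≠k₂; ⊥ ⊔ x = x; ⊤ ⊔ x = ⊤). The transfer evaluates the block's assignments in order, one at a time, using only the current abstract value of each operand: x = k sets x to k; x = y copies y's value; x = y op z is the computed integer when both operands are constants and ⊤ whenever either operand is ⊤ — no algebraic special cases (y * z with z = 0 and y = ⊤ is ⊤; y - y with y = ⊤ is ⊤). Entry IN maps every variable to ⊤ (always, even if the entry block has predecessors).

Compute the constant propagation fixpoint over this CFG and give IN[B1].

Per-block solution:
  B0:  IN=(all ⊤)  OUT={c:-4, f:-4; rest ⊤}
  B1:  IN={c:-4, f:-4; rest ⊤}  OUT={b:0, c:-4, f:-4; rest ⊤}
  B2:  IN={b:0; rest ⊤}  OUT={b:0, c:2, f:0; rest ⊤}
  B3:  IN={b:0, c:2, f:0; rest ⊤}  OUT={b:0, c:2, f:0; rest ⊤}
  B4:  IN={b:0, c:2, f:0; rest ⊤}  OUT={b:0, c:2, d:-2, f:0; rest ⊤}

Merge at B1: IN[B1] = OUT[B0] = {a: ⊤, b: ⊤, c: -4, d: ⊤, e: ⊤, f: -4}

Answer: {a: ⊤, b: ⊤, c: -4, d: ⊤, e: ⊤, f: -4}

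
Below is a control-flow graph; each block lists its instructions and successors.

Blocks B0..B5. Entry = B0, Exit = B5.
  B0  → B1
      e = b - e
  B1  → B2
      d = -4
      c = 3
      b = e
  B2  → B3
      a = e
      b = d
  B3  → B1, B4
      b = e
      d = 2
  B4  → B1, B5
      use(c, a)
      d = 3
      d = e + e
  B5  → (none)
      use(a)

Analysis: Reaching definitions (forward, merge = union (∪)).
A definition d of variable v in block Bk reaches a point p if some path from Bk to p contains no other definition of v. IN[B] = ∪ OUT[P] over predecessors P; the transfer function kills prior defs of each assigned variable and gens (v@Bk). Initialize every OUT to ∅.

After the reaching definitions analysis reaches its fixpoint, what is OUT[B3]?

Per-block solution:
  B0:  IN={}  OUT={e@B0}
  B1:  IN={a@B2, b@B3, c@B1, d@B3, d@B4, e@B0}  OUT={a@B2, b@B1, c@B1, d@B1, e@B0}
  B2:  IN={a@B2, b@B1, c@B1, d@B1, e@B0}  OUT={a@B2, b@B2, c@B1, d@B1, e@B0}
  B3:  IN={a@B2, b@B2, c@B1, d@B1, e@B0}  OUT={a@B2, b@B3, c@B1, d@B3, e@B0}
  B4:  IN={a@B2, b@B3, c@B1, d@B3, e@B0}  OUT={a@B2, b@B3, c@B1, d@B4, e@B0}
  B5:  IN={a@B2, b@B3, c@B1, d@B4, e@B0}  OUT={a@B2, b@B3, c@B1, d@B4, e@B0}

Merge at B3: IN[B3] = OUT[B2] = {a@B2, b@B2, c@B1, d@B1, e@B0}
Applying B3's transfer function to that IN value gives OUT[B3] (row B3 above).

Answer: {a@B2, b@B3, c@B1, d@B3, e@B0}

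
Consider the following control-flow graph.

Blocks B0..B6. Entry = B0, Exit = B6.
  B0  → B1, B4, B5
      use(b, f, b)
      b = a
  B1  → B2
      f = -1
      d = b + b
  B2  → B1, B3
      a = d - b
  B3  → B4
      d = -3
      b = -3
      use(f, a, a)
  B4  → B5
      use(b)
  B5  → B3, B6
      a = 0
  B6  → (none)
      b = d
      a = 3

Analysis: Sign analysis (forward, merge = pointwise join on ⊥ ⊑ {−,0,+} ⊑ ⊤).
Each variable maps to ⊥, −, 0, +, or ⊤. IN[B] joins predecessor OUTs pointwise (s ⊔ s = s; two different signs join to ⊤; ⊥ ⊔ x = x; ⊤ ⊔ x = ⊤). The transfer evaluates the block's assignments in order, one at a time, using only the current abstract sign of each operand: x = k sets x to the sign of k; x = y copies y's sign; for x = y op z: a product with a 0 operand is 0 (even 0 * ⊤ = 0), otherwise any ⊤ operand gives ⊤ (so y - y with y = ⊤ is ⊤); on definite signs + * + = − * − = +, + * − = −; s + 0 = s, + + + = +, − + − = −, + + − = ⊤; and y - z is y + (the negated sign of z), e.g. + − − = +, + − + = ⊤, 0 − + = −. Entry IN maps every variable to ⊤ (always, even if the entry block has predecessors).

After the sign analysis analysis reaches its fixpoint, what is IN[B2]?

Per-block solution:
  B0: | IN=(all ⊤) | OUT=(all ⊤)
  B1: | IN=(all ⊤) | OUT={f:-; rest ⊤}
  B2: | IN={f:-; rest ⊤} | OUT={f:-; rest ⊤}
  B3: | IN=(all ⊤) | OUT={b:-, d:-; rest ⊤}
  B4: | IN=(all ⊤) | OUT=(all ⊤)
  B5: | IN=(all ⊤) | OUT={a:0; rest ⊤}
  B6: | IN={a:0; rest ⊤} | OUT={a:+; rest ⊤}

Merge at B2: IN[B2] = OUT[B1] = {a: ⊤, b: ⊤, c: ⊤, d: ⊤, e: ⊤, f: -}

Answer: {a: ⊤, b: ⊤, c: ⊤, d: ⊤, e: ⊤, f: -}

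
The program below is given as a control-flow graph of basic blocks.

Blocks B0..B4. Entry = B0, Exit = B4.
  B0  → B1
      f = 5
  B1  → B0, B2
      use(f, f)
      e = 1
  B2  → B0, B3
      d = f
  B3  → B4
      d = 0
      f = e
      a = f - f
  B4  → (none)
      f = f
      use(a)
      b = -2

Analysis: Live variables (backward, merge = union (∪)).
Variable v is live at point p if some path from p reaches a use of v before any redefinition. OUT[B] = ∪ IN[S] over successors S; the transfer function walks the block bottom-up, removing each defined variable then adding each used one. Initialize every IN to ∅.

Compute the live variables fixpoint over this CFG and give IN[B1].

Fixpoint table:
  B0:   IN={}   OUT={f}
  B1:   IN={f}   OUT={e, f}
  B2:   IN={e, f}   OUT={e}
  B3:   IN={e}   OUT={a, f}
  B4:   IN={a, f}   OUT={}

Merge at B1: OUT[B1] = IN[B0] ⊔ IN[B2] = {e, f}
Applying B1's transfer function to that OUT value gives IN[B1] (row B1 above).

Answer: {f}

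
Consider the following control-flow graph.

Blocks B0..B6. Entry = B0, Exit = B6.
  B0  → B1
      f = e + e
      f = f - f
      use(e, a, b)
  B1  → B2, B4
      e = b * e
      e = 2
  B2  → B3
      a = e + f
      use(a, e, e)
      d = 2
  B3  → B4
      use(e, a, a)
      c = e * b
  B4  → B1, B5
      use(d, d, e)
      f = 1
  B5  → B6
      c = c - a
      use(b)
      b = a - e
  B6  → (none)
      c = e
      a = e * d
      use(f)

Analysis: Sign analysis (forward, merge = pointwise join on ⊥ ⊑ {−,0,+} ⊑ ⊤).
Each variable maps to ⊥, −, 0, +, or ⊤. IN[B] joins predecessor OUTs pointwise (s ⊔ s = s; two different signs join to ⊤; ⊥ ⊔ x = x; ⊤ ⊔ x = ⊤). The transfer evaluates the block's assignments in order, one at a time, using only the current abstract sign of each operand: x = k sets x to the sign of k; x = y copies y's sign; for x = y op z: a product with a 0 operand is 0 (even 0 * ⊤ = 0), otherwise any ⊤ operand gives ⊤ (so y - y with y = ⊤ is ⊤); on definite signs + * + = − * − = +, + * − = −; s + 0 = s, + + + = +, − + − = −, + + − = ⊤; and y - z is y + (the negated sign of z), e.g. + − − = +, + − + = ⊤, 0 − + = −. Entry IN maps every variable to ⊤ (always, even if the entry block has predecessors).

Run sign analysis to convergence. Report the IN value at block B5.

Per-block solution:
  B0: | IN=(all ⊤) | OUT=(all ⊤)
  B1: | IN=(all ⊤) | OUT={e:+; rest ⊤}
  B2: | IN={e:+; rest ⊤} | OUT={d:+, e:+; rest ⊤}
  B3: | IN={d:+, e:+; rest ⊤} | OUT={d:+, e:+; rest ⊤}
  B4: | IN={e:+; rest ⊤} | OUT={e:+, f:+; rest ⊤}
  B5: | IN={e:+, f:+; rest ⊤} | OUT={e:+, f:+; rest ⊤}
  B6: | IN={e:+, f:+; rest ⊤} | OUT={c:+, e:+, f:+; rest ⊤}

Merge at B5: IN[B5] = OUT[B4] = {a: ⊤, b: ⊤, c: ⊤, d: ⊤, e: +, f: +}

Answer: {a: ⊤, b: ⊤, c: ⊤, d: ⊤, e: +, f: +}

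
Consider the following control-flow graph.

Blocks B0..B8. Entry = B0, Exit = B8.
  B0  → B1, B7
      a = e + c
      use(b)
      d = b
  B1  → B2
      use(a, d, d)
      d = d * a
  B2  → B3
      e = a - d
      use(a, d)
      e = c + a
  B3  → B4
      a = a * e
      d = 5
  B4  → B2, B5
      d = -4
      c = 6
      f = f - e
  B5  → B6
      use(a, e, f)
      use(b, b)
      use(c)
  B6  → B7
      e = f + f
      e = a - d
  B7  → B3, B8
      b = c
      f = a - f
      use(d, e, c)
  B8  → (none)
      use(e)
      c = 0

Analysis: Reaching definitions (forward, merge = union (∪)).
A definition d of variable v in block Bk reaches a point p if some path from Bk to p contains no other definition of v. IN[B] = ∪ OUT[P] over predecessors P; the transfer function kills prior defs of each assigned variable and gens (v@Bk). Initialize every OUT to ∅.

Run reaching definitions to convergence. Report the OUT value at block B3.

Answer: {a@B3, b@B7, c@B4, d@B3, e@B2, e@B6, f@B4, f@B7}

Working:
Per-block solution:
  B0:   IN={}   OUT={a@B0, d@B0}
  B1:   IN={a@B0, d@B0}   OUT={a@B0, d@B1}
  B2:   IN={a@B0, a@B3, b@B7, c@B4, d@B1, d@B4, e@B2, e@B6, f@B4}   OUT={a@B0, a@B3, b@B7, c@B4, d@B1, d@B4, e@B2, f@B4}
  B3:   IN={a@B0, a@B3, b@B7, c@B4, d@B0, d@B1, d@B4, e@B2, e@B6, f@B4, f@B7}   OUT={a@B3, b@B7, c@B4, d@B3, e@B2, e@B6, f@B4, f@B7}
  B4:   IN={a@B3, b@B7, c@B4, d@B3, e@B2, e@B6, f@B4, f@B7}   OUT={a@B3, b@B7, c@B4, d@B4, e@B2, e@B6, f@B4}
  B5:   IN={a@B3, b@B7, c@B4, d@B4, e@B2, e@B6, f@B4}   OUT={a@B3, b@B7, c@B4, d@B4, e@B2, e@B6, f@B4}
  B6:   IN={a@B3, b@B7, c@B4, d@B4, e@B2, e@B6, f@B4}   OUT={a@B3, b@B7, c@B4, d@B4, e@B6, f@B4}
  B7:   IN={a@B0, a@B3, b@B7, c@B4, d@B0, d@B4, e@B6, f@B4}   OUT={a@B0, a@B3, b@B7, c@B4, d@B0, d@B4, e@B6, f@B7}
  B8:   IN={a@B0, a@B3, b@B7, c@B4, d@B0, d@B4, e@B6, f@B7}   OUT={a@B0, a@B3, b@B7, c@B8, d@B0, d@B4, e@B6, f@B7}

Merge at B3: IN[B3] = OUT[B2] ⊔ OUT[B7] = {a@B0, a@B3, b@B7, c@B4, d@B0, d@B1, d@B4, e@B2, e@B6, f@B4, f@B7}
Applying B3's transfer function to that IN value gives OUT[B3] (row B3 above).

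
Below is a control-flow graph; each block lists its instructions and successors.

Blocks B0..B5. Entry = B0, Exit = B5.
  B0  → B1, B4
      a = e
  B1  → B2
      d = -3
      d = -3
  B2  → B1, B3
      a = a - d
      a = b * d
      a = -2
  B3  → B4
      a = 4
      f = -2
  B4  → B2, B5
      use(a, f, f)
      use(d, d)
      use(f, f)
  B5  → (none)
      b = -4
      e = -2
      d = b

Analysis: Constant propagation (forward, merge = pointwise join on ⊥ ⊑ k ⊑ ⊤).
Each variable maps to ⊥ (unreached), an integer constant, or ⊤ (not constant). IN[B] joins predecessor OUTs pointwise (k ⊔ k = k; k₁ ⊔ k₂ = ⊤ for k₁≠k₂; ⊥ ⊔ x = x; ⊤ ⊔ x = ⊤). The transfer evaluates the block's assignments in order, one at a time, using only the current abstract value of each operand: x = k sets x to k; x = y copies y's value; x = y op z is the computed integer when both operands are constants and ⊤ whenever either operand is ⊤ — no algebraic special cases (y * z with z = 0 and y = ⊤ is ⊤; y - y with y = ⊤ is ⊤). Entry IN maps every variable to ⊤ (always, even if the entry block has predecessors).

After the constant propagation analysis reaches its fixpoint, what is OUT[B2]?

Fixpoint table:
  B0: | IN=(all ⊤) | OUT=(all ⊤)
  B1: | IN=(all ⊤) | OUT={d:-3; rest ⊤}
  B2: | IN=(all ⊤) | OUT={a:-2; rest ⊤}
  B3: | IN={a:-2; rest ⊤} | OUT={a:4, f:-2; rest ⊤}
  B4: | IN=(all ⊤) | OUT=(all ⊤)
  B5: | IN=(all ⊤) | OUT={b:-4, d:-4, e:-2; rest ⊤}

Merge at B2: IN[B2] = OUT[B1] ⊔ OUT[B4] = {a: ⊤, b: ⊤, c: ⊤, d: ⊤, e: ⊤, f: ⊤}
Applying B2's transfer function to that IN value gives OUT[B2] (row B2 above).

Answer: {a: -2, b: ⊤, c: ⊤, d: ⊤, e: ⊤, f: ⊤}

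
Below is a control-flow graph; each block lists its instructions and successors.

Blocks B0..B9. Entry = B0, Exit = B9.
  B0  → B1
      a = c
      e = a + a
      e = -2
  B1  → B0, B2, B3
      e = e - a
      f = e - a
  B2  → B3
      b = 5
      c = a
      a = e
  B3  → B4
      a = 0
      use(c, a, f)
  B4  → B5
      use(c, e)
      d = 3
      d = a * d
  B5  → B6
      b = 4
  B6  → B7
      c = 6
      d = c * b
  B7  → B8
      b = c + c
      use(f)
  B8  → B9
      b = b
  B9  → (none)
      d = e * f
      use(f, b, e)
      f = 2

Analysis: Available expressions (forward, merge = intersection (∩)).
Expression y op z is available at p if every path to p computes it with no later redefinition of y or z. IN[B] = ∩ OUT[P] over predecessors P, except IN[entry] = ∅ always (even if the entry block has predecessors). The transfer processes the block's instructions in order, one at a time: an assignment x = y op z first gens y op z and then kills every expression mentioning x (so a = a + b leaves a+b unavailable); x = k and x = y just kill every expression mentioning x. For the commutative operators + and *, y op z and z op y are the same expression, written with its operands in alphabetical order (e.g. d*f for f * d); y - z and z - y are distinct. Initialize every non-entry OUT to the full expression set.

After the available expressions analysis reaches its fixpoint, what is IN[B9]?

Fixpoint table:
  B0:   IN={}   OUT={a+a}
  B1:   IN={a+a}   OUT={a+a, e-a}
  B2:   IN={a+a, e-a}   OUT={}
  B3:   IN={}   OUT={}
  B4:   IN={}   OUT={}
  B5:   IN={}   OUT={}
  B6:   IN={}   OUT={b*c}
  B7:   IN={b*c}   OUT={c+c}
  B8:   IN={c+c}   OUT={c+c}
  B9:   IN={c+c}   OUT={c+c}

Merge at B9: IN[B9] = OUT[B8] = {c+c}

Answer: {c+c}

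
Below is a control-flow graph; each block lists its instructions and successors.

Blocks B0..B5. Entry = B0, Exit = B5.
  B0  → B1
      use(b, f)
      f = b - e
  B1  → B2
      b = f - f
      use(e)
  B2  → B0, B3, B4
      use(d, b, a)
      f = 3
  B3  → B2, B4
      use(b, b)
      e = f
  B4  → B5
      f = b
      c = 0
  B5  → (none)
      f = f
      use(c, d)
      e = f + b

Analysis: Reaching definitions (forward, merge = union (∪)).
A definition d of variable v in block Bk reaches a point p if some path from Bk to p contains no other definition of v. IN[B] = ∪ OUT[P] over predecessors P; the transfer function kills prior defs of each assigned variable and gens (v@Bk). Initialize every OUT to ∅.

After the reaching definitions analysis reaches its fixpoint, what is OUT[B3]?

Answer: {b@B1, e@B3, f@B2}

Derivation:
Fixpoint table:
  B0:   IN={b@B1, e@B3, f@B2}   OUT={b@B1, e@B3, f@B0}
  B1:   IN={b@B1, e@B3, f@B0}   OUT={b@B1, e@B3, f@B0}
  B2:   IN={b@B1, e@B3, f@B0, f@B2}   OUT={b@B1, e@B3, f@B2}
  B3:   IN={b@B1, e@B3, f@B2}   OUT={b@B1, e@B3, f@B2}
  B4:   IN={b@B1, e@B3, f@B2}   OUT={b@B1, c@B4, e@B3, f@B4}
  B5:   IN={b@B1, c@B4, e@B3, f@B4}   OUT={b@B1, c@B4, e@B5, f@B5}

Merge at B3: IN[B3] = OUT[B2] = {b@B1, e@B3, f@B2}
Applying B3's transfer function to that IN value gives OUT[B3] (row B3 above).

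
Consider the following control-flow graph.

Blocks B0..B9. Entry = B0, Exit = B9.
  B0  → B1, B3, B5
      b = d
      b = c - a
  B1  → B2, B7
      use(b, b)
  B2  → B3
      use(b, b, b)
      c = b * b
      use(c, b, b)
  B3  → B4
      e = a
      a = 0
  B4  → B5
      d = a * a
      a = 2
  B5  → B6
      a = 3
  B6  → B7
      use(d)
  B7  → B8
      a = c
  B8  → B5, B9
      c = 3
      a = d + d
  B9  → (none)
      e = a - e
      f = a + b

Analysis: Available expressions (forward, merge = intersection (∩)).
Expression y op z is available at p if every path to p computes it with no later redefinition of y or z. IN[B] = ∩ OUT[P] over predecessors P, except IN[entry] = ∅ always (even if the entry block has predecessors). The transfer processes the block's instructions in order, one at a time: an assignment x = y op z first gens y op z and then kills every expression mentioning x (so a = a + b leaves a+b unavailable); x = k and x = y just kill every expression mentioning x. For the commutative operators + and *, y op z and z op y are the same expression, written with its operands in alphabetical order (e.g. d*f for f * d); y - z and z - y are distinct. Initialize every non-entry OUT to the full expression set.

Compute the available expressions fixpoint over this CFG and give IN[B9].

Answer: {d+d}

Derivation:
Fixpoint table:
  B0:   IN={}   OUT={c-a}
  B1:   IN={c-a}   OUT={c-a}
  B2:   IN={c-a}   OUT={b*b}
  B3:   IN={}   OUT={}
  B4:   IN={}   OUT={}
  B5:   IN={}   OUT={}
  B6:   IN={}   OUT={}
  B7:   IN={}   OUT={}
  B8:   IN={}   OUT={d+d}
  B9:   IN={d+d}   OUT={a+b, d+d}

Merge at B9: IN[B9] = OUT[B8] = {d+d}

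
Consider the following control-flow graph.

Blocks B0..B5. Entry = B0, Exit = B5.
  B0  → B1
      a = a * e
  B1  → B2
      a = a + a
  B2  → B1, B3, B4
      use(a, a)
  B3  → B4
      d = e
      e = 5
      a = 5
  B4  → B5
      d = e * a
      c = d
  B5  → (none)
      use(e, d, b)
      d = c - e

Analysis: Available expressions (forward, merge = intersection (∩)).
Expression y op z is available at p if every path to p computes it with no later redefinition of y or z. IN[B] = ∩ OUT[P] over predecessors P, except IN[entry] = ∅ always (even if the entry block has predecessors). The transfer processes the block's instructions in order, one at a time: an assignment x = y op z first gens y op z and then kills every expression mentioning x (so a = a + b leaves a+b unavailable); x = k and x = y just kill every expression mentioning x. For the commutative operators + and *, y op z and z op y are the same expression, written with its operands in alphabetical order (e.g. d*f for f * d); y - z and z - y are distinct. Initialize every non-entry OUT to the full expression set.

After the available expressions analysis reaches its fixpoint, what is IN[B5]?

Converged values:
  B0:  IN={}  OUT={}
  B1:  IN={}  OUT={}
  B2:  IN={}  OUT={}
  B3:  IN={}  OUT={}
  B4:  IN={}  OUT={a*e}
  B5:  IN={a*e}  OUT={a*e, c-e}

Merge at B5: IN[B5] = OUT[B4] = {a*e}

Answer: {a*e}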